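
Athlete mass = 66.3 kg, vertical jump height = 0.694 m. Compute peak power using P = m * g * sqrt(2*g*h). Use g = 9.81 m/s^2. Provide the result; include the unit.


sqrt(2 * 9.81 * 0.694) = sqrt(13.61628) = 3.690024 m/s
P = 66.3 * 9.81 * 3.690024
= 2400.0 W

2400.0 W


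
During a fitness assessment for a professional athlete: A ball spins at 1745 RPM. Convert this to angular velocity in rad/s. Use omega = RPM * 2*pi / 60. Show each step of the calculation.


omega = 1745 * 2 * pi / 60
= 1745 * 6.28318531 / 60
= 10964.158 / 60
= 182.736 rad/s

182.736 rad/s


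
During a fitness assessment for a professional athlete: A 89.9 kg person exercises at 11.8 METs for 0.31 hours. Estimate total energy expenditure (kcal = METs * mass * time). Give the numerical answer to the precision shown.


Energy = METs * mass(kg) * time(h)
= 11.8 * 89.9 * 0.31
= 328.85 kcal

328.85 kcal


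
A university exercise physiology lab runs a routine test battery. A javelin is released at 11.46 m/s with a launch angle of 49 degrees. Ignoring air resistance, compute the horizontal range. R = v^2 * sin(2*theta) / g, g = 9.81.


Launch speed squared = 131.3316
sin(2 * 49 deg) = 0.990268
Range = 131.3316 * 0.990268 / 9.81
= 13.257 m

13.257 m


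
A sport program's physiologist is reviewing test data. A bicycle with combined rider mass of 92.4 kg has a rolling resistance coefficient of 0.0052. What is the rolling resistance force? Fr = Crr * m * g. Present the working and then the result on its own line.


Fr = 0.0052 * 92.4 * 9.81
= 0.48048 * 9.81
= 4.714 N

4.714 N


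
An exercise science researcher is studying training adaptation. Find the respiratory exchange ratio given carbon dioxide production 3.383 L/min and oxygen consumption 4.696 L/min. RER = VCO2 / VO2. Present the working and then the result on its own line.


VCO2 = 3.383 L/min
VO2 = 4.696 L/min
RER = 3.383 / 4.696 = 0.7204

0.7204


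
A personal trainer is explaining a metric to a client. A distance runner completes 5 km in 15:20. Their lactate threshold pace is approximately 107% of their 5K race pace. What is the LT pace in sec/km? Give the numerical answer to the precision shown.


Convert to seconds: 15 min 20 s = 920 s
Pace per km = 920 / 5 = 184.0 s/km
LT pace = 184.0 * 1.07 = 196.88 s/km

196.88 s/km


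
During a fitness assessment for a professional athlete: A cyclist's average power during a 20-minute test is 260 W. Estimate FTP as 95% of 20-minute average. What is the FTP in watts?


FTP = 20-min power * 0.95
= 260 * 0.95
= 247.0 W

247.0 W


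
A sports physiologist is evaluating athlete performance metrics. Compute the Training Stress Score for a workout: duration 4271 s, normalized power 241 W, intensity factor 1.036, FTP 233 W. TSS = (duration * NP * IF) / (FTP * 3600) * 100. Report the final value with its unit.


Product = 4271 * 241 * 1.036 = 1066366.196
Base = 233 * 3600 = 838800
TSS = 1066366.196 / 838800 * 100 = 127.13

127.13 TSS


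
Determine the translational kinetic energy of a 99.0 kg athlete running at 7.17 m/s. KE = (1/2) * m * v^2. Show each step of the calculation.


KE = 0.5 * m * v^2
= 0.5 * 99.0 * 7.17^2
= 0.5 * 99.0 * 51.4089
= 2544.74 J

2544.74 J


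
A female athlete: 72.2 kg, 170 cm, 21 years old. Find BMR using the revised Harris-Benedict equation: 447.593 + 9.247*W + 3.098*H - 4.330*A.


Intercept = 447.593
Weight contribution = 9.247 * 72.2 = 667.6334
Height contribution = 3.098 * 170 = 526.66
Age contribution = 4.33 * 21 = 90.93
BMR = 447.593 + 667.6334 + 526.66 - 90.93
= 1550.96 kcal/day

1550.96 kcal/day


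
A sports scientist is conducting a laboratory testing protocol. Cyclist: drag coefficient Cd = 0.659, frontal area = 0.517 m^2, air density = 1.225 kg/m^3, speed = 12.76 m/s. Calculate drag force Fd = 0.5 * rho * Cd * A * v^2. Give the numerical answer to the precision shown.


v^2 = 12.76^2 = 162.8176
Fd = 0.5 * 1.225 * 0.659 * 0.517 * 162.8176
= 33.977 N

33.977 N


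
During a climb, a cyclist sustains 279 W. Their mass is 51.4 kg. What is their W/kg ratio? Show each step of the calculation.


Power-to-weight = 279 W / 51.4 kg
= 5.428 W/kg

5.428 W/kg


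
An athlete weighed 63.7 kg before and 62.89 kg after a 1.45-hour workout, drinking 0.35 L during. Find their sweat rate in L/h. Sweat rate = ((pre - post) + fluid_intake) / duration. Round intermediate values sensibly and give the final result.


Body mass change = 0.81 kg
Total sweat loss = 0.81 + 0.35 = 1.16 L
Rate = 1.16 / 1.45 = 0.8 L/h

0.8 L/h


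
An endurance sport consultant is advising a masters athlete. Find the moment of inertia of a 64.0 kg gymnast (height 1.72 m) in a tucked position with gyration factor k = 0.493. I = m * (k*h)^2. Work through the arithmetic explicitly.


Radius of gyration = 0.493 * 1.72 = 0.84796 m
I = 64.0 * 0.84796^2
= 64.0 * 0.719036
= 46.018 kg*m^2

46.018 kg*m^2


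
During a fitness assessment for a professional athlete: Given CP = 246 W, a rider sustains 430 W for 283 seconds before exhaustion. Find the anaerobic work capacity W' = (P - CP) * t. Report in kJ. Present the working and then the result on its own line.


Excess power = 430 - 246 = 184 W
Work above CP = 184 * 283 = 52072 J
W' = 52.072 kJ

52.072 kJ


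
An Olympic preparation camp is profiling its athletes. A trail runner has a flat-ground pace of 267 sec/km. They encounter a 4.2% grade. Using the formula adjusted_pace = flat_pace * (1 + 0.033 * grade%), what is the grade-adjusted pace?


Grade factor = 1 + 0.033 * 4.2 = 1.1386
Adjusted = 267 * 1.1386 = 304.01 sec/km

304.01 s/km


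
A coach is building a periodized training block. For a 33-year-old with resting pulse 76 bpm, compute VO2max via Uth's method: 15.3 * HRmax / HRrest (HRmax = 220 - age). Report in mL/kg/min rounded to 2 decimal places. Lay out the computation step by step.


Step 1: HRmax = 220 - 33 = 187 bpm
Step 2: Ratio = 187 / 76 = 2.4605
Step 3: VO2max = 15.3 * 2.4605 = 37.65 mL/kg/min

37.65 mL/kg/min


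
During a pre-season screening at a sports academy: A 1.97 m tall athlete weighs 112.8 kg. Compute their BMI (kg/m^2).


height^2 = 3.8809 m^2
BMI = 112.8 / 3.8809 = 29.07 kg/m^2

29.07 kg/m^2


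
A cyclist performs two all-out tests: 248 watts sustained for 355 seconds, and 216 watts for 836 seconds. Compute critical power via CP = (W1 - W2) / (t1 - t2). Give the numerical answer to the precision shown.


W1 = P1 * t1 = 248 * 355 = 88040 J
W2 = P2 * t2 = 216 * 836 = 180576 J
CP = (88040 - 180576) / (355 - 836)
= 192.38 W

192.38 W


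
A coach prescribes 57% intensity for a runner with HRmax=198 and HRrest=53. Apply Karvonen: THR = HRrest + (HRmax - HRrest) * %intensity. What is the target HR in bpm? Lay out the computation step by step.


Heart rate reserve = 198 - 53 = 145
Intensity fraction = 57 / 100 = 0.57
THR = 53 + 145 * 0.57 = 135.65 bpm

135.65 bpm


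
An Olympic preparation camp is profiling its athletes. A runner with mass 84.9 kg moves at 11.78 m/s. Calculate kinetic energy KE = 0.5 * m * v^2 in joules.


v^2 = 11.78^2 = 138.7684
KE = 0.5 * 84.9 * 138.7684
= 5890.72 J

5890.72 J


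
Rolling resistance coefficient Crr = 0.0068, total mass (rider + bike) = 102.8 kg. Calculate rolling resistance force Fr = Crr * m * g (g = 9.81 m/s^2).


Fr = Crr * m * g
= 0.0068 * 102.8 * 9.81
= 6.858 N

6.858 N


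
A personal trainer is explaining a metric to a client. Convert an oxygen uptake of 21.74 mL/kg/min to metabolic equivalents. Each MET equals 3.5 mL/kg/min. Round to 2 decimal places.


One MET = 3.5 mL/kg/min
Number of METs = 21.74 / 3.5
= 6.21 METs

6.21 METs


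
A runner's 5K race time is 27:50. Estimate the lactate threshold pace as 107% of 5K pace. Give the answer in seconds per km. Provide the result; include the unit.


Total race time = 27*60 + 50 = 1670 seconds
5K pace = 1670 / 5 = 334.0 sec/km
LT pace = 334.0 * 1.07 = 357.38 sec/km

357.38 s/km


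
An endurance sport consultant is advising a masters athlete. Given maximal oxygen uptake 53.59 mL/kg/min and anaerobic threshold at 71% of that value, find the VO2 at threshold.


Percentage as decimal = 0.71
VO2 at AT = 53.59 * 0.71 = 38.05 mL/kg/min

38.05 mL/kg/min


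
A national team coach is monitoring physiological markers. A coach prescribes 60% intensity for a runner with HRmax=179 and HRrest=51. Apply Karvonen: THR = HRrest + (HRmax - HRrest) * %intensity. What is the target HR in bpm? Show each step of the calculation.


Heart rate reserve = 179 - 51 = 128
Intensity fraction = 60 / 100 = 0.6
THR = 51 + 128 * 0.6 = 127.8 bpm

127.8 bpm


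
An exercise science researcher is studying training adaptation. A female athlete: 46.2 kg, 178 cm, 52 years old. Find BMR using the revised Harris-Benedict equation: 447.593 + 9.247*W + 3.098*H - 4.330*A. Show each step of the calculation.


Intercept = 447.593
Weight contribution = 9.247 * 46.2 = 427.2114
Height contribution = 3.098 * 178 = 551.444
Age contribution = 4.33 * 52 = 225.16
BMR = 447.593 + 427.2114 + 551.444 - 225.16
= 1201.09 kcal/day

1201.09 kcal/day


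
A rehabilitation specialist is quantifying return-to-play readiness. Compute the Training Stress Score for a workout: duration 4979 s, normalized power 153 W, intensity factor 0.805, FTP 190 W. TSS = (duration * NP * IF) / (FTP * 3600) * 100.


Product = 4979 * 153 * 0.805 = 613238.535
Base = 190 * 3600 = 684000
TSS = 613238.535 / 684000 * 100 = 89.65

89.65 TSS


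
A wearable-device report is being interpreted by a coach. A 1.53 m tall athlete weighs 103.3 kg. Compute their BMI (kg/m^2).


height^2 = 2.3409 m^2
BMI = 103.3 / 2.3409 = 44.13 kg/m^2

44.13 kg/m^2


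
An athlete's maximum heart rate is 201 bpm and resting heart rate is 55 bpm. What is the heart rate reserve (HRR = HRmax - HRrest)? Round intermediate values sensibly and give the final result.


HRR = HRmax - HRrest
= 201 - 55
= 146 bpm

146 bpm


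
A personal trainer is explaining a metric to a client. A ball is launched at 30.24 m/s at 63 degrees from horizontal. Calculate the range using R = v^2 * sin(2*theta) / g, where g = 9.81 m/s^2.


sin(2 * 63) = sin(126) = 0.809017
v^2 = 30.24^2 = 914.4576
R = 914.4576 * 0.809017 / 9.81
= 75.414 m

75.414 m


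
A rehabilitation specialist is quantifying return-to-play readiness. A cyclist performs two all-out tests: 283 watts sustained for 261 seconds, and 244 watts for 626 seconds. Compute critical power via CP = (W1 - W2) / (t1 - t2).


W1 = P1 * t1 = 283 * 261 = 73863 J
W2 = P2 * t2 = 244 * 626 = 152744 J
CP = (73863 - 152744) / (261 - 626)
= 216.11 W

216.11 W


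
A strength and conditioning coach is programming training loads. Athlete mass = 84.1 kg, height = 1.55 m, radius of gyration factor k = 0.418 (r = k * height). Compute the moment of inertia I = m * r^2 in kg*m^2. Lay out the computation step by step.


r = k * height = 0.418 * 1.55 = 0.6479 m
r^2 = 0.6479^2 = 0.419774
I = 84.1 * 0.419774 = 35.303 kg*m^2

35.303 kg*m^2


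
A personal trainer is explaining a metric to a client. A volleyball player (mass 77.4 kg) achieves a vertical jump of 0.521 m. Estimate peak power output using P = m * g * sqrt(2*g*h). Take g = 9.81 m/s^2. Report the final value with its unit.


2 * g * h = 2 * 9.81 * 0.521 = 10.22202
sqrt(10.22202) = 3.197189 m/s
P = 77.4 * 9.81 * 3.197189 = 2427.61 W

2427.61 W


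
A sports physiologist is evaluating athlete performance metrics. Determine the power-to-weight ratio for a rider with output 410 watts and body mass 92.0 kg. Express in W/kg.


P/W = 410 / 92.0 = 4.457 W/kg

4.457 W/kg


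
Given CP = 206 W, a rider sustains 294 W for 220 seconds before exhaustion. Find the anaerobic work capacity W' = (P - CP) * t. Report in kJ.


Excess power = 294 - 206 = 88 W
Work above CP = 88 * 220 = 19360 J
W' = 19.36 kJ

19.36 kJ


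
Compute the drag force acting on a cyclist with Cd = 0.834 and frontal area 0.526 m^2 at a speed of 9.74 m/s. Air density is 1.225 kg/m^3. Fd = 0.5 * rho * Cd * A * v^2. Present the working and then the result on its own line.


Step 1: v^2 = 94.8676
Step 2: Fd = 0.5 * 1.225 * 0.834 * 0.526 * 94.8676
= 25.49 N

25.49 N


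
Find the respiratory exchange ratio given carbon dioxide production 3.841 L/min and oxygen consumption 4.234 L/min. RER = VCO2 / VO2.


VCO2 = 3.841 L/min
VO2 = 4.234 L/min
RER = 3.841 / 4.234 = 0.9072

0.9072


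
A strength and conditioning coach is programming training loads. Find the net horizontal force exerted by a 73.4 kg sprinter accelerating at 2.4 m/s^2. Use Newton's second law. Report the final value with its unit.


Newton's second law: F = m * a
F = 73.4 * 2.4 = 176.16 N

176.16 N


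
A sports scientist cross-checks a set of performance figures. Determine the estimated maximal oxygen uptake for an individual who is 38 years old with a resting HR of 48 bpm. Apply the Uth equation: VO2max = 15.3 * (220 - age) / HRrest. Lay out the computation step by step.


HRmax = 220 - 38 = 182
VO2max = 15.3 * (182 / 48)
= 15.3 * 3.7917
= 58.01 mL/kg/min

58.01 mL/kg/min


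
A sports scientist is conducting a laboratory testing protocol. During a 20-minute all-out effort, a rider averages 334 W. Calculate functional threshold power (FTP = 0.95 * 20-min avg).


FTP = 0.95 * 334
= 317.3 W

317.3 W


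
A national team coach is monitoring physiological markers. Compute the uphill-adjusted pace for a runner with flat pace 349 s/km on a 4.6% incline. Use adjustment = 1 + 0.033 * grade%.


Adjustment factor = 1 + 0.033 * 4.6 = 1.1518
Grade-adjusted pace = 349 * 1.1518 = 401.98 s/km

401.98 s/km


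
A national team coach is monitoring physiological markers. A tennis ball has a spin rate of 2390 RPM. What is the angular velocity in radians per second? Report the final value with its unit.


Convert RPM to rad/s: multiply by 2*pi and divide by 60
omega = 2390 * 2 * pi / 60
= 250.28 rad/s

250.28 rad/s


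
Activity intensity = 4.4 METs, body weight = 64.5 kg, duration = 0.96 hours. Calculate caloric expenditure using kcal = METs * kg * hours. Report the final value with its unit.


kcal = 4.4 * 64.5 * 0.96
= 283.8 * 0.96
= 272.45 kcal

272.45 kcal


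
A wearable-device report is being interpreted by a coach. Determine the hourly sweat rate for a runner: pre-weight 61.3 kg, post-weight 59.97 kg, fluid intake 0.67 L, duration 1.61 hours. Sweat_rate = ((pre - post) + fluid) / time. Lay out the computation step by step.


Mass lost = 61.3 - 59.97 = 1.33 kg
Add fluid consumed: 1.33 + 0.67 = 2.0 L total sweat
Sweat rate = 2.0 / 1.61 = 1.242 L/h

1.242 L/h


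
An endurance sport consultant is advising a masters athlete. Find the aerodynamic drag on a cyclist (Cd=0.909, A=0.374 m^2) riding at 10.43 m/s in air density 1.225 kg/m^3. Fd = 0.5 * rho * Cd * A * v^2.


Fd = 0.5 * 1.225 * 0.909 * 0.374 * 10.43^2
= 0.5 * 1.225 * 0.909 * 0.374 * 108.7849
= 22.652 N

22.652 N


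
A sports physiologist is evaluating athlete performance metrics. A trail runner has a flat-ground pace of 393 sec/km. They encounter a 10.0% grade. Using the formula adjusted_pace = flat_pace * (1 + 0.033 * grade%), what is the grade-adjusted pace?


Grade factor = 1 + 0.033 * 10.0 = 1.33
Adjusted = 393 * 1.33 = 522.69 sec/km

522.69 s/km


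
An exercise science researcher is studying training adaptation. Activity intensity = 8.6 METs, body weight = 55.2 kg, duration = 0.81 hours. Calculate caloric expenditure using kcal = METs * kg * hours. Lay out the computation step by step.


kcal = 8.6 * 55.2 * 0.81
= 474.72 * 0.81
= 384.52 kcal

384.52 kcal


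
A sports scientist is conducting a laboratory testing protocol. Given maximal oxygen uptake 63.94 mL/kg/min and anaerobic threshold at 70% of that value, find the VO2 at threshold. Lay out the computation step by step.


Percentage as decimal = 0.7
VO2 at AT = 63.94 * 0.7 = 44.76 mL/kg/min

44.76 mL/kg/min


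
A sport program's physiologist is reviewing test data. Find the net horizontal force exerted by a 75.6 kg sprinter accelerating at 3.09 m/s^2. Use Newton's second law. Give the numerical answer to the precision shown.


Newton's second law: F = m * a
F = 75.6 * 3.09 = 233.6 N

233.6 N


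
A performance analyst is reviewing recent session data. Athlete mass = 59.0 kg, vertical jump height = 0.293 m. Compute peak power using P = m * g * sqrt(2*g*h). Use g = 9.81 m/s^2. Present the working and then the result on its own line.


sqrt(2 * 9.81 * 0.293) = sqrt(5.74866) = 2.397636 m/s
P = 59.0 * 9.81 * 2.397636
= 1387.73 W

1387.73 W


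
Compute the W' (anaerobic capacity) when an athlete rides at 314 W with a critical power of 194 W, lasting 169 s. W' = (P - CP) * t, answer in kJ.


Above-CP power = 120 W
Duration = 169 s
W' = 120 * 169 = 20280 J
Convert: 20280 / 1000 = 20.28 kJ

20.28 kJ


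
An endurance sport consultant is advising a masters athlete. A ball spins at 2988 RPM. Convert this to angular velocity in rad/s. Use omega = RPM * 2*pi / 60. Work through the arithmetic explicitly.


omega = 2988 * 2 * pi / 60
= 2988 * 6.28318531 / 60
= 18774.158 / 60
= 312.903 rad/s

312.903 rad/s


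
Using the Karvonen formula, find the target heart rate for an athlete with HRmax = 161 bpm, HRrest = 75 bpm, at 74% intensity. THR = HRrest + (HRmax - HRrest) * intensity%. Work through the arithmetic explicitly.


HRR = 161 - 75 = 86
THR = 75 + 86 * 0.74
= 75 + 63.64
= 138.64 bpm

138.64 bpm


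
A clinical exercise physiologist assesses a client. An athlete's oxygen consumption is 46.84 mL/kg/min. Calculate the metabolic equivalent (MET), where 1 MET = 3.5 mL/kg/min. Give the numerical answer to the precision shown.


MET = VO2 / 3.5
= 46.84 / 3.5
= 13.38 METs

13.38 METs


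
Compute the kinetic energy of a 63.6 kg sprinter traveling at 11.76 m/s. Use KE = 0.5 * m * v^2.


Velocity squared = 138.2976
KE = 0.5 * 63.6 * 138.2976 = 4397.86 J

4397.86 J


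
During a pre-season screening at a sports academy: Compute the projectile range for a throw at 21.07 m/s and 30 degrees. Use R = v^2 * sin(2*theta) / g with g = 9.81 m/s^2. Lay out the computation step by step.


Two times the angle = 60 degrees
sin(60) = 0.866025
R = 443.9449 * 0.866025 / 9.81 = 39.191 m

39.191 m


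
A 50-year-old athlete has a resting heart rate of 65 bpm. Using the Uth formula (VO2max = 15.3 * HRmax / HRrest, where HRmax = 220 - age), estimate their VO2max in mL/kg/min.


HRmax = 220 - 50 = 170 bpm
Ratio = HRmax / HRrest = 170 / 65 = 2.6154
VO2max = 15.3 * 2.6154 = 40.02 mL/kg/min

40.02 mL/kg/min


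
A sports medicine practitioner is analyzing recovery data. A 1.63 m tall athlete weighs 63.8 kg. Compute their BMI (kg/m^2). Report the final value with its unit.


height^2 = 2.6569 m^2
BMI = 63.8 / 2.6569 = 24.01 kg/m^2

24.01 kg/m^2


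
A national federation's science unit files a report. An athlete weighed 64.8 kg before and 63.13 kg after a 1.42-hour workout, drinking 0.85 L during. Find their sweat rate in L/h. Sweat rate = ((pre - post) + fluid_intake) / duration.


Body mass change = 1.67 kg
Total sweat loss = 1.67 + 0.85 = 2.52 L
Rate = 2.52 / 1.42 = 1.775 L/h

1.775 L/h


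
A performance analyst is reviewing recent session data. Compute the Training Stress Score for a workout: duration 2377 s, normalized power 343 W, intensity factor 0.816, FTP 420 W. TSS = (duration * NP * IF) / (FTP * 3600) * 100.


Product = 2377 * 343 * 0.816 = 665293.776
Base = 420 * 3600 = 1512000
TSS = 665293.776 / 1512000 * 100 = 44.0

44.0 TSS


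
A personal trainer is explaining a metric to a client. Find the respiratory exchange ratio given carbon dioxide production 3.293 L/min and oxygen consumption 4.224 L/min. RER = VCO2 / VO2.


VCO2 = 3.293 L/min
VO2 = 4.224 L/min
RER = 3.293 / 4.224 = 0.7796

0.7796


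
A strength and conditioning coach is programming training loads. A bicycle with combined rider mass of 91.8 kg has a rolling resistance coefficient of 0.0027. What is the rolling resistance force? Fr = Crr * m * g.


Fr = 0.0027 * 91.8 * 9.81
= 0.24786 * 9.81
= 2.432 N

2.432 N


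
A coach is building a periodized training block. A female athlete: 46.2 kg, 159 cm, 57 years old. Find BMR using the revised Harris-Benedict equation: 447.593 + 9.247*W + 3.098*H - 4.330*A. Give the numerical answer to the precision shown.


Intercept = 447.593
Weight contribution = 9.247 * 46.2 = 427.2114
Height contribution = 3.098 * 159 = 492.582
Age contribution = 4.33 * 57 = 246.81
BMR = 447.593 + 427.2114 + 492.582 - 246.81
= 1120.58 kcal/day

1120.58 kcal/day


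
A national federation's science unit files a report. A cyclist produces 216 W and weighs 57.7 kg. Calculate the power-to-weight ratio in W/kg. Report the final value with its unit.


P/W = power / mass
= 216 / 57.7
= 3.744 W/kg

3.744 W/kg


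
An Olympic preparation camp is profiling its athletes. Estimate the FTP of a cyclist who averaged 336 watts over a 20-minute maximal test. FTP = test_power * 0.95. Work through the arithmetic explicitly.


FTP = 336 * 0.95 = 319.2 W

319.2 W


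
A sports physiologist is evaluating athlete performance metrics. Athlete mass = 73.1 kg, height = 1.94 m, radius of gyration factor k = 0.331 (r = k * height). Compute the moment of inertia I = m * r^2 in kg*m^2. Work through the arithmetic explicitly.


r = k * height = 0.331 * 1.94 = 0.64214 m
r^2 = 0.64214^2 = 0.412344
I = 73.1 * 0.412344 = 30.142 kg*m^2

30.142 kg*m^2


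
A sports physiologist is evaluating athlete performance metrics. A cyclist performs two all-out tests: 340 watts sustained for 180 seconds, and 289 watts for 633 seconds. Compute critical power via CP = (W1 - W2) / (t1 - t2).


W1 = P1 * t1 = 340 * 180 = 61200 J
W2 = P2 * t2 = 289 * 633 = 182937 J
CP = (61200 - 182937) / (180 - 633)
= 268.74 W

268.74 W


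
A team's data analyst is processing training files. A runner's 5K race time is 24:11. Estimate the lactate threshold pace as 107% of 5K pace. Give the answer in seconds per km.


Total race time = 24*60 + 11 = 1451 seconds
5K pace = 1451 / 5 = 290.2 sec/km
LT pace = 290.2 * 1.07 = 310.51 sec/km

310.51 s/km


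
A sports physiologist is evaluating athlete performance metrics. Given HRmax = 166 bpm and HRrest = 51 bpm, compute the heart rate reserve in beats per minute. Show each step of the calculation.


Heart rate reserve = maximum HR minus resting HR
HRR = 166 - 51 = 115 bpm

115 bpm


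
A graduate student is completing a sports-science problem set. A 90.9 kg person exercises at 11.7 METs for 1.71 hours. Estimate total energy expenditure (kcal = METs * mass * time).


Energy = METs * mass(kg) * time(h)
= 11.7 * 90.9 * 1.71
= 1818.64 kcal

1818.64 kcal


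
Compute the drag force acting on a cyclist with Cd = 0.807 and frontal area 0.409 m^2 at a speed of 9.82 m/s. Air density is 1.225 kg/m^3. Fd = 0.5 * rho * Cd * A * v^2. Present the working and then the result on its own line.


Step 1: v^2 = 96.4324
Step 2: Fd = 0.5 * 1.225 * 0.807 * 0.409 * 96.4324
= 19.495 N

19.495 N


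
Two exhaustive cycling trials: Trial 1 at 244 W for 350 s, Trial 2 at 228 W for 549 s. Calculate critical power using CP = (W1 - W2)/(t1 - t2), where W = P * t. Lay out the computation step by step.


W1 = 244 * 350 = 85400 J
W2 = 228 * 549 = 125172 J
CP = (85400 - 125172) / (350 - 549)
= -39772 / -199
= 199.86 W

199.86 W


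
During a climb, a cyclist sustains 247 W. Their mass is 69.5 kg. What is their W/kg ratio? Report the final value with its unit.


Power-to-weight = 247 W / 69.5 kg
= 3.554 W/kg

3.554 W/kg


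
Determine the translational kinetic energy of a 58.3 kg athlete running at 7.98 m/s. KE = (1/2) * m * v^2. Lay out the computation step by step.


KE = 0.5 * m * v^2
= 0.5 * 58.3 * 7.98^2
= 0.5 * 58.3 * 63.6804
= 1856.28 J

1856.28 J


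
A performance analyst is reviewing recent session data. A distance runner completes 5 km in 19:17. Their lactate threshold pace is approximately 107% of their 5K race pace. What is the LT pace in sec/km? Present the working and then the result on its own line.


Convert to seconds: 19 min 17 s = 1157 s
Pace per km = 1157 / 5 = 231.4 s/km
LT pace = 231.4 * 1.07 = 247.6 s/km

247.6 s/km


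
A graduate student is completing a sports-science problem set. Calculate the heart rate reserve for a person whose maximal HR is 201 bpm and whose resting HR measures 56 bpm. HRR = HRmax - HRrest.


HRmax = 201 bpm
HRrest = 56 bpm
HRR = 201 - 56 = 145 bpm

145 bpm


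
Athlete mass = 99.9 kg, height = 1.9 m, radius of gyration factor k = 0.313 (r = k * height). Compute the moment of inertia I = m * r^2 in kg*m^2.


r = k * height = 0.313 * 1.9 = 0.5947 m
r^2 = 0.5947^2 = 0.353668
I = 99.9 * 0.353668 = 35.331 kg*m^2

35.331 kg*m^2


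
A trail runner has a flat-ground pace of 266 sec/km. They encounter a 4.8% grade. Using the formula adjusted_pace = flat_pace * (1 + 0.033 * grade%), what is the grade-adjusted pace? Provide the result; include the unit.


Grade factor = 1 + 0.033 * 4.8 = 1.1584
Adjusted = 266 * 1.1584 = 308.13 sec/km

308.13 s/km


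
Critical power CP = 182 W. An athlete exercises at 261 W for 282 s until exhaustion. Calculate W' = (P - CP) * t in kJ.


P - CP = 261 - 182 = 79 W
W' = 79 * 282 = 22278 J
= 22278 / 1000 = 22.278 kJ

22.278 kJ


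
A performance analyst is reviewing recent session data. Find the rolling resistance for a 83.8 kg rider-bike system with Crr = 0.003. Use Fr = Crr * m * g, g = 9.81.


m * g = 83.8 * 9.81 = 822.078 N
Fr = 0.003 * 822.078 = 2.466 N

2.466 N


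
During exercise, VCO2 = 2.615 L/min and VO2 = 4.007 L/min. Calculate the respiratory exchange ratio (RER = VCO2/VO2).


RER = VCO2 / VO2
= 2.615 / 4.007
= 0.6526

0.6526


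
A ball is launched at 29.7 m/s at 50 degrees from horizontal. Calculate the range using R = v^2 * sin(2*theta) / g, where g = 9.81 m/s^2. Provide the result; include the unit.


sin(2 * 50) = sin(100) = 0.984808
v^2 = 29.7^2 = 882.09
R = 882.09 * 0.984808 / 9.81
= 88.551 m

88.551 m


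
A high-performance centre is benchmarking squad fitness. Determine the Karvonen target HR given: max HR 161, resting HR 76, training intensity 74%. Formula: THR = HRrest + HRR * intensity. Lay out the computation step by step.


HRR = HRmax - HRrest = 161 - 76 = 85
THR = 76 + 85 * 0.74
= 138.9 bpm

138.9 bpm


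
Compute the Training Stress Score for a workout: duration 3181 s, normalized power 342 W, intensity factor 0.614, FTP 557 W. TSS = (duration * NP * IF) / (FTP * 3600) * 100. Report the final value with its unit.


Product = 3181 * 342 * 0.614 = 667971.828
Base = 557 * 3600 = 2005200
TSS = 667971.828 / 2005200 * 100 = 33.31

33.31 TSS


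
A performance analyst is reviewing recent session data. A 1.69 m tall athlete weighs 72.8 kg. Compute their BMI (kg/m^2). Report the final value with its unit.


height^2 = 2.8561 m^2
BMI = 72.8 / 2.8561 = 25.49 kg/m^2

25.49 kg/m^2


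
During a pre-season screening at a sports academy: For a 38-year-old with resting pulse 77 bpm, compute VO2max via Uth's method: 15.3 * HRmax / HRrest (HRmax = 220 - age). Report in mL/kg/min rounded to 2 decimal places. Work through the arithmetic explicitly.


Step 1: HRmax = 220 - 38 = 182 bpm
Step 2: Ratio = 182 / 77 = 2.3636
Step 3: VO2max = 15.3 * 2.3636 = 36.16 mL/kg/min

36.16 mL/kg/min


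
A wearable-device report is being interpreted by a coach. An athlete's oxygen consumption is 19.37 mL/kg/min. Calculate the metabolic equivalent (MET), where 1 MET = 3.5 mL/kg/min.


MET = VO2 / 3.5
= 19.37 / 3.5
= 5.53 METs

5.53 METs


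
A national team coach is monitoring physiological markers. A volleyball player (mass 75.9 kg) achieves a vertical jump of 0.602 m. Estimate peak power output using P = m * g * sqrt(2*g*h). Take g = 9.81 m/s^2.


2 * g * h = 2 * 9.81 * 0.602 = 11.81124
sqrt(11.81124) = 3.436748 m/s
P = 75.9 * 9.81 * 3.436748 = 2558.93 W

2558.93 W


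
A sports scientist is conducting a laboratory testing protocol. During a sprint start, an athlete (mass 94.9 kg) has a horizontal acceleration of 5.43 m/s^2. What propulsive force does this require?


Propulsive force = mass * acceleration
= 94.9 kg * 5.43 m/s^2
= 515.31 N

515.31 N


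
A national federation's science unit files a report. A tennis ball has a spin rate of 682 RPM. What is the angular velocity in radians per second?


Convert RPM to rad/s: multiply by 2*pi and divide by 60
omega = 682 * 2 * pi / 60
= 71.419 rad/s

71.419 rad/s


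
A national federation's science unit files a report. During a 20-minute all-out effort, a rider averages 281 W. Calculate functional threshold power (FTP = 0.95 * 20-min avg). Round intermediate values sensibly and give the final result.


FTP = 0.95 * 281
= 266.95 W

266.95 W


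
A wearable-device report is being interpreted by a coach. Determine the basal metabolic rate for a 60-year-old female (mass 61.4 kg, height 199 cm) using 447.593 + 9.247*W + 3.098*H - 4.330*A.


BMR = 447.593 + 9.247*61.4 + 3.098*199 - 4.330*60
= 1372.06 kcal/day

1372.06 kcal/day


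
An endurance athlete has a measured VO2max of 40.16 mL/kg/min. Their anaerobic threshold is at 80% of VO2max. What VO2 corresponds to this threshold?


Anaerobic threshold VO2 = VO2max * 80%
= 40.16 * 0.8
= 32.13 mL/kg/min

32.13 mL/kg/min


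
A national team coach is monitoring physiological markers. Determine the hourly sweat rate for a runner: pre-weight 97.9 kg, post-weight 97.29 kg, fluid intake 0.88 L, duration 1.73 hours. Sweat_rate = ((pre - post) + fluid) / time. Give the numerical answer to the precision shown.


Mass lost = 97.9 - 97.29 = 0.61 kg
Add fluid consumed: 0.61 + 0.88 = 1.49 L total sweat
Sweat rate = 1.49 / 1.73 = 0.861 L/h

0.861 L/h


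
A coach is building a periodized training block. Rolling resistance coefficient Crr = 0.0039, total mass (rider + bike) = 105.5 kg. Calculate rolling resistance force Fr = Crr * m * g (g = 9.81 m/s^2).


Fr = Crr * m * g
= 0.0039 * 105.5 * 9.81
= 4.036 N

4.036 N


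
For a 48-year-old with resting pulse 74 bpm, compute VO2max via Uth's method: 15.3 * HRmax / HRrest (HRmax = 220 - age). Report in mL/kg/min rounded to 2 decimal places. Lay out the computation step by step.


Step 1: HRmax = 220 - 48 = 172 bpm
Step 2: Ratio = 172 / 74 = 2.3243
Step 3: VO2max = 15.3 * 2.3243 = 35.56 mL/kg/min

35.56 mL/kg/min


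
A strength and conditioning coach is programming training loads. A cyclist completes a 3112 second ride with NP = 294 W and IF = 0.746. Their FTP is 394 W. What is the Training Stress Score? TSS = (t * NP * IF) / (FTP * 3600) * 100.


t * NP * IF = 3112 * 294 * 0.746 = 682536.288
FTP * 3600 = 1418400
TSS = (682536.288 / 1418400) * 100 = 48.12

48.12 TSS


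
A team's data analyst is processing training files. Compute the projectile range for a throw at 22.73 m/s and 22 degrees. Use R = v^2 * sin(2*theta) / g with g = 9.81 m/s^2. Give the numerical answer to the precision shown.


Two times the angle = 44 degrees
sin(44) = 0.694658
R = 516.6529 * 0.694658 / 9.81 = 36.585 m

36.585 m


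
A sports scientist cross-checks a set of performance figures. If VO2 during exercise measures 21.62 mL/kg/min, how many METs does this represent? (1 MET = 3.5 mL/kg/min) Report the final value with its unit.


METs = VO2 / 3.5 = 21.62 / 3.5 = 6.18

6.18 METs


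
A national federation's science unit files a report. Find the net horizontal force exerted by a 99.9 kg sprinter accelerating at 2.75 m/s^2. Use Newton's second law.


Newton's second law: F = m * a
F = 99.9 * 2.75 = 274.73 N

274.73 N


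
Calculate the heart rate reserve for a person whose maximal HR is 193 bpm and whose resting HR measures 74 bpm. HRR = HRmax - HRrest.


HRmax = 193 bpm
HRrest = 74 bpm
HRR = 193 - 74 = 119 bpm

119 bpm


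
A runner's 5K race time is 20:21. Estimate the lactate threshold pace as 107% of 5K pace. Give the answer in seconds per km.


Total race time = 20*60 + 21 = 1221 seconds
5K pace = 1221 / 5 = 244.2 sec/km
LT pace = 244.2 * 1.07 = 261.29 sec/km

261.29 s/km


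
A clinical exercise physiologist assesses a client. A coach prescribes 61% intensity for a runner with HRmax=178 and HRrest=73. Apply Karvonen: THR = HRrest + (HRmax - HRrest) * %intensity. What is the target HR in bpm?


Heart rate reserve = 178 - 73 = 105
Intensity fraction = 61 / 100 = 0.61
THR = 73 + 105 * 0.61 = 137.05 bpm

137.05 bpm


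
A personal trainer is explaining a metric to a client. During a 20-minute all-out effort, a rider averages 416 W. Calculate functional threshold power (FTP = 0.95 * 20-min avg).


FTP = 0.95 * 416
= 395.2 W

395.2 W


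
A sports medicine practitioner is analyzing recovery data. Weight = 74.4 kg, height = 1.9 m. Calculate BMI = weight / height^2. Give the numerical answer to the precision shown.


height^2 = 1.9^2 = 3.61
BMI = 74.4 / 3.61 = 20.61 kg/m^2

20.61 kg/m^2


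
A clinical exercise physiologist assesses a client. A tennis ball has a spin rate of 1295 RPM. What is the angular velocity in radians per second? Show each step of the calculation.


Convert RPM to rad/s: multiply by 2*pi and divide by 60
omega = 1295 * 2 * pi / 60
= 135.612 rad/s

135.612 rad/s


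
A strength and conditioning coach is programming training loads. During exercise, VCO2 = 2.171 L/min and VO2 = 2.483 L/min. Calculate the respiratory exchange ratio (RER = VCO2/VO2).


RER = VCO2 / VO2
= 2.171 / 2.483
= 0.8743

0.8743


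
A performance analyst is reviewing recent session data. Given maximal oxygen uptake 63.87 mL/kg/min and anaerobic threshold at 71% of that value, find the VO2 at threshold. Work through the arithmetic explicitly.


Percentage as decimal = 0.71
VO2 at AT = 63.87 * 0.71 = 45.35 mL/kg/min

45.35 mL/kg/min


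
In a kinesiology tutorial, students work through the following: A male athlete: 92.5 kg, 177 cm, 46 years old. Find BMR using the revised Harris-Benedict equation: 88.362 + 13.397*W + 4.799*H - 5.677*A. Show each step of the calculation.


Intercept = 88.362
Weight contribution = 13.397 * 92.5 = 1239.2225
Height contribution = 4.799 * 177 = 849.423
Age contribution = 5.677 * 46 = 261.142
BMR = 88.362 + 1239.2225 + 849.423 - 261.142
= 1915.87 kcal/day

1915.87 kcal/day


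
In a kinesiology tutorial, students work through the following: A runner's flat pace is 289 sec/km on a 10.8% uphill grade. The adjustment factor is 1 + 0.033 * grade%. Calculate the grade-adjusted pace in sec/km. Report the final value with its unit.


Factor = 1 + 0.033 * 10.8 = 1.3564
Adjusted pace = 289 * 1.3564
= 392.0 sec/km

392.0 s/km


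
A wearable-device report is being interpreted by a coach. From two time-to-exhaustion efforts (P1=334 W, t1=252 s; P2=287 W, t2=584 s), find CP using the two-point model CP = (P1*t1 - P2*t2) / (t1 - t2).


Work in trial 1 = 84168 J
Work in trial 2 = 167608 J
Delta work = -83440 J
Delta time = -332 s
CP = -83440 / -332 = 251.33 W

251.33 W


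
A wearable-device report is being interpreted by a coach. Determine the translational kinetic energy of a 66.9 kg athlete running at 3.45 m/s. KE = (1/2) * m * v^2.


KE = 0.5 * m * v^2
= 0.5 * 66.9 * 3.45^2
= 0.5 * 66.9 * 11.9025
= 398.14 J

398.14 J


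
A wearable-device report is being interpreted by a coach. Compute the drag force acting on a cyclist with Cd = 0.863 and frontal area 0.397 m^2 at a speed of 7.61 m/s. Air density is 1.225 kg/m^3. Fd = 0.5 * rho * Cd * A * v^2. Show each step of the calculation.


Step 1: v^2 = 57.9121
Step 2: Fd = 0.5 * 1.225 * 0.863 * 0.397 * 57.9121
= 12.153 N

12.153 N


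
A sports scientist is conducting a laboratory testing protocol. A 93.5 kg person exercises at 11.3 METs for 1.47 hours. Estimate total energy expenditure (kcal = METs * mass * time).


Energy = METs * mass(kg) * time(h)
= 11.3 * 93.5 * 1.47
= 1553.13 kcal

1553.13 kcal


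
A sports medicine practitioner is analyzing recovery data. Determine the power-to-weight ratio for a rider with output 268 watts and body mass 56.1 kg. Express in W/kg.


P/W = 268 / 56.1 = 4.777 W/kg

4.777 W/kg


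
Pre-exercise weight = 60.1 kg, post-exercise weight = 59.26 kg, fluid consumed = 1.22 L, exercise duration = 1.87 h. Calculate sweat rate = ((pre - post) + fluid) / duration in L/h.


Weight loss = 60.1 - 59.26 = 0.84 kg (approx L)
Total sweat = 0.84 + 1.22 = 2.06 L
Sweat rate = 2.06 / 1.87 = 1.102 L/h

1.102 L/h


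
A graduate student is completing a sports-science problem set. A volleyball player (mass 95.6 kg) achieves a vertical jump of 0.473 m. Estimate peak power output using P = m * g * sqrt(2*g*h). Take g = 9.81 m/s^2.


2 * g * h = 2 * 9.81 * 0.473 = 9.28026
sqrt(9.28026) = 3.046352 m/s
P = 95.6 * 9.81 * 3.046352 = 2856.98 W

2856.98 W


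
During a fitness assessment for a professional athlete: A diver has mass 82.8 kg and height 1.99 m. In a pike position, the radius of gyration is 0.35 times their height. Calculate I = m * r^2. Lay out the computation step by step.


r = 0.35 * 1.99 = 0.6965 m
I = m * r^2 = 82.8 * 0.485112 = 40.167 kg*m^2

40.167 kg*m^2


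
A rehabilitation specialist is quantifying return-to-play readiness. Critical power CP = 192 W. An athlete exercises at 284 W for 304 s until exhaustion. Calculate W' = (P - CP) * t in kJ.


P - CP = 284 - 192 = 92 W
W' = 92 * 304 = 27968 J
= 27968 / 1000 = 27.968 kJ

27.968 kJ


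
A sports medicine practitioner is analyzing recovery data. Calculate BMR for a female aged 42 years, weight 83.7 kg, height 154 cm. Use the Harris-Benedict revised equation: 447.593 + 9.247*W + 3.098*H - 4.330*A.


Substituting values:
W term = 9.247 * 83.7 = 773.9739
H term = 3.098 * 154 = 477.092
A term = 4.330 * 42 = 181.86
BMR = 1516.8 kcal/day

1516.8 kcal/day


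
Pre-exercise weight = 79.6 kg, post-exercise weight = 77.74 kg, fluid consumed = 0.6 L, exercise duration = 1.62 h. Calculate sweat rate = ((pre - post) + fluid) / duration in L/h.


Weight loss = 79.6 - 77.74 = 1.86 kg (approx L)
Total sweat = 1.86 + 0.6 = 2.46 L
Sweat rate = 2.46 / 1.62 = 1.519 L/h

1.519 L/h


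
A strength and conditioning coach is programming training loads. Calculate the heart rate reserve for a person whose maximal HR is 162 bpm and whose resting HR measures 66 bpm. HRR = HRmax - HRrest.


HRmax = 162 bpm
HRrest = 66 bpm
HRR = 162 - 66 = 96 bpm

96 bpm


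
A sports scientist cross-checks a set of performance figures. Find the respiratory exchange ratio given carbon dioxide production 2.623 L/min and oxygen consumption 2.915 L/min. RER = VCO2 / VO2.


VCO2 = 2.623 L/min
VO2 = 2.915 L/min
RER = 2.623 / 2.915 = 0.8998

0.8998


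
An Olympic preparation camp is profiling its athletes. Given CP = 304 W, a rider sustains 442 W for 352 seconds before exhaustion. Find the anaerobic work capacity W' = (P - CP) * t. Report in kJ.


Excess power = 442 - 304 = 138 W
Work above CP = 138 * 352 = 48576 J
W' = 48.576 kJ

48.576 kJ


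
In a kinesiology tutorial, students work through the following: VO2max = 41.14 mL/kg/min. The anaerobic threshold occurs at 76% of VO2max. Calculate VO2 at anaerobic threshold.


AT fraction = 76 / 100 = 0.76
AT VO2 = 41.14 * 0.76
= 31.27 mL/kg/min

31.27 mL/kg/min


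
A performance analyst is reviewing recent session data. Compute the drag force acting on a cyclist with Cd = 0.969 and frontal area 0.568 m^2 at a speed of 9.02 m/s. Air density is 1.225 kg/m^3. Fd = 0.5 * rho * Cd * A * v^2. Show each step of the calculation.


Step 1: v^2 = 81.3604
Step 2: Fd = 0.5 * 1.225 * 0.969 * 0.568 * 81.3604
= 27.428 N

27.428 N


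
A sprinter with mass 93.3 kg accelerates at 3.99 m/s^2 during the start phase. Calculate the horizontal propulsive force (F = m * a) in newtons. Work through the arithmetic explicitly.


F = m * a
= 93.3 * 3.99
= 372.27 N

372.27 N


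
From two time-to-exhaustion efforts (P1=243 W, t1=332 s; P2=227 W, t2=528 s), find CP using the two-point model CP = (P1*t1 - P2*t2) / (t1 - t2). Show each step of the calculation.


Work in trial 1 = 80676 J
Work in trial 2 = 119856 J
Delta work = -39180 J
Delta time = -196 s
CP = -39180 / -196 = 199.9 W

199.9 W
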